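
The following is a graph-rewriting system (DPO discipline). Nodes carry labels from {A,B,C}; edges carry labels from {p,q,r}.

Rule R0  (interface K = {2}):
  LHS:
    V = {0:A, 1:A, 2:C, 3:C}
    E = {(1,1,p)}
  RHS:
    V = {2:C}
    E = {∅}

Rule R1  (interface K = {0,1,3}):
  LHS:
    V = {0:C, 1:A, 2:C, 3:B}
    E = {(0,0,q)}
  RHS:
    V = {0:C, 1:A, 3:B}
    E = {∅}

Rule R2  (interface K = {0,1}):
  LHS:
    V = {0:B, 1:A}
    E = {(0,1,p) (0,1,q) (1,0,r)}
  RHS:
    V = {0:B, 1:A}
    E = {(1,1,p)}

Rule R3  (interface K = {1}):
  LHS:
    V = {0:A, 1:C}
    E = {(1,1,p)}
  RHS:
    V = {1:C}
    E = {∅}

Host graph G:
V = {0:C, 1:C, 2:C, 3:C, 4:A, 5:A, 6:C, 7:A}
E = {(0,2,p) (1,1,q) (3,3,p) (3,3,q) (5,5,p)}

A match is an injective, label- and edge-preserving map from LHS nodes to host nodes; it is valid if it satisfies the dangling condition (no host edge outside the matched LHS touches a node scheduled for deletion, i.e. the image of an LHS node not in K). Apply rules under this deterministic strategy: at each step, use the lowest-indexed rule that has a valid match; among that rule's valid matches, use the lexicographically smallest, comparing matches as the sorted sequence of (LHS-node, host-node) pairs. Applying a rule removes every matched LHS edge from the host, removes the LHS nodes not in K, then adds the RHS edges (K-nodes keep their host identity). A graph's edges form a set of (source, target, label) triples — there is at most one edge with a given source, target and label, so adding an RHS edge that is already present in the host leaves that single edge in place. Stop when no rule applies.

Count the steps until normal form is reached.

[0] host  ⇒  8 nodes, 5 edges  {0-p->2 1-q->1 3-p->3 3-q->3 5-p->5}
[1] R0 @ {0↦4, 1↦5, 2↦0, 3↦6}  ⇒  5 nodes, 4 edges  {0-p->2 1-q->1 3-p->3 3-q->3}
[2] R3 @ {0↦7, 1↦3}  ⇒  4 nodes, 3 edges  {0-p->2 1-q->1 3-q->3}
halt: no rule applies after step 2

Answer: 2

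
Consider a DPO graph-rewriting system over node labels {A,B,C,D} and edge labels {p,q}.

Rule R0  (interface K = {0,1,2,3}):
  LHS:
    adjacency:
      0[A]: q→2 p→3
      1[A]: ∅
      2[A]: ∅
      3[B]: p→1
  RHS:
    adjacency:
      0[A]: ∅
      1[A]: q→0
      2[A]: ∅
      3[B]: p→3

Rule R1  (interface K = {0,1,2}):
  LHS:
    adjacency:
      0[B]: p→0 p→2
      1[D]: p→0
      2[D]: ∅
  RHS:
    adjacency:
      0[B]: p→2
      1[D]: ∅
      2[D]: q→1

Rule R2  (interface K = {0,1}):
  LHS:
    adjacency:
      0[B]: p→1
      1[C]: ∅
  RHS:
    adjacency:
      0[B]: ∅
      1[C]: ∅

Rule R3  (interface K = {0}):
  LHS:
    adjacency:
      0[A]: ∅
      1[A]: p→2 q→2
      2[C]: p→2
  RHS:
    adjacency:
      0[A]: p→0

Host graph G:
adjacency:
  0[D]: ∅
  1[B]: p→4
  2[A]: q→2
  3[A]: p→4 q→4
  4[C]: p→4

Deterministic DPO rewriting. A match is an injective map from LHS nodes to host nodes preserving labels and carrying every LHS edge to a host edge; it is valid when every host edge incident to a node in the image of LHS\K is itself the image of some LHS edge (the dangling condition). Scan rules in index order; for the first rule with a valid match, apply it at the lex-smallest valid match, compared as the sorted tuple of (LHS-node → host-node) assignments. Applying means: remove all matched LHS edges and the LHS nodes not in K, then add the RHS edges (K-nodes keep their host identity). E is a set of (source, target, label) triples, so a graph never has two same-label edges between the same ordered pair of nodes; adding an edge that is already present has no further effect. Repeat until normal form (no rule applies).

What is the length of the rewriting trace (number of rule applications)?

initial: |V|=5 |E|=5  E = 1-p->4 2-q->2 3-p->4 3-q->4 4-p->4
step 1: apply R2 at {0↦1, 1↦4}  → |V|=5 |E|=4  E = 2-q->2 3-p->4 3-q->4 4-p->4
step 2: apply R3 at {0↦2, 1↦3, 2↦4}  → |V|=3 |E|=2  E = 2-p->2 2-q->2
normal form: no rule applies after step 2

Answer: 2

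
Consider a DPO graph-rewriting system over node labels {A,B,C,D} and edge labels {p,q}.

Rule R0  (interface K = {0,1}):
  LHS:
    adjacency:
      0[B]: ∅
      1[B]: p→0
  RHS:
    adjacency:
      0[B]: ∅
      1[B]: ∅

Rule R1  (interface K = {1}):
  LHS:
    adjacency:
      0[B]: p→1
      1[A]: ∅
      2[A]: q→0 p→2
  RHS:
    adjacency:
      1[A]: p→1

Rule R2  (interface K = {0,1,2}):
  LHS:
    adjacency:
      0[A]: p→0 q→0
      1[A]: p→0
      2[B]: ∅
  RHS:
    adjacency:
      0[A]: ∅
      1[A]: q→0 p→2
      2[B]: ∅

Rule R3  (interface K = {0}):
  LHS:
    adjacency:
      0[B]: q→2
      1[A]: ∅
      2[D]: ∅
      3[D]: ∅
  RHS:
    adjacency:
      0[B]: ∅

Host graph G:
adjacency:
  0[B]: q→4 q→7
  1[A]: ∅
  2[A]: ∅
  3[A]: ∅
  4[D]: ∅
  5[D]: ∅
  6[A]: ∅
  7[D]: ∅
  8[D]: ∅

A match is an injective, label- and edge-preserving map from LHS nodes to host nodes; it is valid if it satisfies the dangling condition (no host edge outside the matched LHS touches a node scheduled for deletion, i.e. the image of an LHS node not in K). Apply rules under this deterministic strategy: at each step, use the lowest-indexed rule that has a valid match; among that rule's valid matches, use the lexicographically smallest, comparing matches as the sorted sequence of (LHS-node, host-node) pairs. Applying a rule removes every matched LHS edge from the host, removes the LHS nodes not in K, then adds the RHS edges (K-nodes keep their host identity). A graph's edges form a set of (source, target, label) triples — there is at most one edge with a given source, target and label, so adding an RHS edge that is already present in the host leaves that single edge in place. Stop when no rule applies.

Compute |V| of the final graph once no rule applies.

Answer: 3

Steps:
[0] host  ⇒  9 nodes, 2 edges  {0-q->4 0-q->7}
[1] R3 @ {0↦0, 1↦1, 2↦4, 3↦5}  ⇒  6 nodes, 1 edges  {0-q->7}
[2] R3 @ {0↦0, 1↦2, 2↦7, 3↦8}  ⇒  3 nodes, 0 edges  {∅}
final graph: no rule applies after step 2
NF nodes: {0:B, 3:A, 6:A}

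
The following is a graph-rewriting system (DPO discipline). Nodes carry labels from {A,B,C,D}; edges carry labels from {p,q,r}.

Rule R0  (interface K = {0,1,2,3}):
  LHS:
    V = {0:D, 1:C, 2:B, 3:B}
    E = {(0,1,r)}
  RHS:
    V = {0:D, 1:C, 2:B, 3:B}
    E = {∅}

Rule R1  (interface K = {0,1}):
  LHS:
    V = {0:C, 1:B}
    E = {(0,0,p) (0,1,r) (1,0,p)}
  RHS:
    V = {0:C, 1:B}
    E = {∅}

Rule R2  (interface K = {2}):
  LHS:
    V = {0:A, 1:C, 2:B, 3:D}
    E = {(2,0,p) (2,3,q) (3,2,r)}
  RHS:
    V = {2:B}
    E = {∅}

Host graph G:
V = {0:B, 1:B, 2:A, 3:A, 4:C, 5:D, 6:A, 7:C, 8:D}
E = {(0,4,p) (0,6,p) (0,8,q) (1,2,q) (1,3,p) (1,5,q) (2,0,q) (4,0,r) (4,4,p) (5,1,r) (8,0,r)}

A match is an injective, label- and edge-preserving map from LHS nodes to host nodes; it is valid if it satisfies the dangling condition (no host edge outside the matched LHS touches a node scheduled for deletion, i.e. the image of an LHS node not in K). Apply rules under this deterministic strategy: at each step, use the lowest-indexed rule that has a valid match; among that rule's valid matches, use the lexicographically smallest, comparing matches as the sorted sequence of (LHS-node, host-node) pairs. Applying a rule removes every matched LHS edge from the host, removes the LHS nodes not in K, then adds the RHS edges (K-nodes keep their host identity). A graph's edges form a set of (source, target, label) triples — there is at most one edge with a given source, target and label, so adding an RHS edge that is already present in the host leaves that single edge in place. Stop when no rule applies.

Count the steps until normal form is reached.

initial: |V|=9 |E|=11  E = 0-p->4 0-p->6 0-q->8 1-q->2 1-p->3 1-q->5 2-q->0 4-r->0 4-p->4 5-r->1 8-r->0
step 1: apply R1 at {0↦4, 1↦0}  → |V|=9 |E|=8  E = 0-p->6 0-q->8 1-q->2 1-p->3 1-q->5 2-q->0 5-r->1 8-r->0
step 2: apply R2 at {0↦3, 1↦4, 2↦1, 3↦5}  → |V|=6 |E|=5  E = 0-p->6 0-q->8 1-q->2 2-q->0 8-r->0
step 3: apply R2 at {0↦6, 1↦7, 2↦0, 3↦8}  → |V|=3 |E|=2  E = 1-q->2 2-q->0
final graph: no rule applies after step 3

Answer: 3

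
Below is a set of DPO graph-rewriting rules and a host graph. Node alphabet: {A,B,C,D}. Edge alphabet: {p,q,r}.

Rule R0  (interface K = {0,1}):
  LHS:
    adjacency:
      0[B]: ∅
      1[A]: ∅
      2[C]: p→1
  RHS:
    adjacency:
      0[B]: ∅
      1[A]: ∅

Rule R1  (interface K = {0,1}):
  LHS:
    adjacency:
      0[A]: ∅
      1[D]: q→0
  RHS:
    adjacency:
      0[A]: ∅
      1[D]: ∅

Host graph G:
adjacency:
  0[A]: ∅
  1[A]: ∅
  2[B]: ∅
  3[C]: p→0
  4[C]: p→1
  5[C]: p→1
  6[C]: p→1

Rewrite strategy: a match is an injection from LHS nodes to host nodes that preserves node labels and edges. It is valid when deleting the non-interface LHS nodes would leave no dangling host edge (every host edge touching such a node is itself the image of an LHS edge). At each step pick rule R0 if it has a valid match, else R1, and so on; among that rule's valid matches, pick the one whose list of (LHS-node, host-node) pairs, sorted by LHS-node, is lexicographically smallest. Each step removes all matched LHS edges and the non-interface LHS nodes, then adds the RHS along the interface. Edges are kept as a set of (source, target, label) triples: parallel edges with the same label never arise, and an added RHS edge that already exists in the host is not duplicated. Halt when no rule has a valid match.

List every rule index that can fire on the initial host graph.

R0: 4 valid matches — {0↦2, 1↦0, 2↦3}, {0↦2, 1↦1, 2↦4}, {0↦2, 1↦1, 2↦5} (+1 more)
R1: no valid match — LHS pattern not found

Answer: [R0]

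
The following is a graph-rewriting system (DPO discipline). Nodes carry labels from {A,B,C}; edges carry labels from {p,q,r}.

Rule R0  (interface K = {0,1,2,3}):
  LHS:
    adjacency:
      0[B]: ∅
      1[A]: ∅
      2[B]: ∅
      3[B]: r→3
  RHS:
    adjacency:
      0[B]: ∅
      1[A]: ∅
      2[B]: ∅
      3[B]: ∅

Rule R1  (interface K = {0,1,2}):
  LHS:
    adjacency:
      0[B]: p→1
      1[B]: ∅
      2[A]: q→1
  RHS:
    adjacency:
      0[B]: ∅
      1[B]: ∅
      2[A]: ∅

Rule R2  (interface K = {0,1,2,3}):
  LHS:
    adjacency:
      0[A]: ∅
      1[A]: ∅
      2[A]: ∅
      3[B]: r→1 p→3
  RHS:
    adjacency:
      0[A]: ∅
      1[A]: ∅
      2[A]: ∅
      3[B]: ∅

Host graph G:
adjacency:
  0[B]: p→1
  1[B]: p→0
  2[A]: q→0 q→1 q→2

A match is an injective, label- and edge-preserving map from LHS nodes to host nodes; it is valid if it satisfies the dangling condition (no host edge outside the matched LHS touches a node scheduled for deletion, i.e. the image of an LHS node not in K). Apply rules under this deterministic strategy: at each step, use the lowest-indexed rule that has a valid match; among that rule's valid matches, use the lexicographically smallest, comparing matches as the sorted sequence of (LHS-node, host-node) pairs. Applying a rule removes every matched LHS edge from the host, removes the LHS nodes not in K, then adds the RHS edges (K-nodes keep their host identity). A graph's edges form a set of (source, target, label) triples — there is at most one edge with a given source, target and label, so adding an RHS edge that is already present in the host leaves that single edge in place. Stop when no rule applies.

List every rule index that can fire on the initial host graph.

R0: no valid match — LHS pattern not found
R1: 2 valid matches — {0↦0, 1↦1, 2↦2}, {0↦1, 1↦0, 2↦2}
R2: no valid match — LHS pattern not found

Answer: [R1]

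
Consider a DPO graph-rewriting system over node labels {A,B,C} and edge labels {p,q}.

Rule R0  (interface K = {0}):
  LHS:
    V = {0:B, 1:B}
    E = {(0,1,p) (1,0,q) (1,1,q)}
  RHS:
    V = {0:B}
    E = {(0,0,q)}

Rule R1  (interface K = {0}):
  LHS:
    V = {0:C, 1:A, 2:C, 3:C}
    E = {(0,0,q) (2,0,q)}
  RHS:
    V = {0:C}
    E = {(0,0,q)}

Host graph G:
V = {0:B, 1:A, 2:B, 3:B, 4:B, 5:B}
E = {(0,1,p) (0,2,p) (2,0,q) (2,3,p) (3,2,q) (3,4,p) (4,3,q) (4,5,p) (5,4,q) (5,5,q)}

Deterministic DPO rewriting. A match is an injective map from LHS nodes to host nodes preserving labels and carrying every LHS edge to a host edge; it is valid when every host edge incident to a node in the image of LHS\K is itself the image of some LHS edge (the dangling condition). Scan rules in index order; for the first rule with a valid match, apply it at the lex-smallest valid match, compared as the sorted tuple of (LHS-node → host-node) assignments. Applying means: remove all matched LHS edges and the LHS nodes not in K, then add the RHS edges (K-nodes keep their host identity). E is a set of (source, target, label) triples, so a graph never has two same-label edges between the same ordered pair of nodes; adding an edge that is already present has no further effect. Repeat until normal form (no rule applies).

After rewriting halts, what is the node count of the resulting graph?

Answer: 2

Steps:
[0] host  ⇒  6 nodes, 10 edges  {0-p->1 0-p->2 2-q->0 2-p->3 3-q->2 3-p->4 4-q->3 4-p->5 5-q->4 5-q->5}
[1] R0 @ {0↦4, 1↦5}  ⇒  5 nodes, 8 edges  {0-p->1 0-p->2 2-q->0 2-p->3 3-q->2 3-p->4 4-q->3 4-q->4}
[2] R0 @ {0↦3, 1↦4}  ⇒  4 nodes, 6 edges  {0-p->1 0-p->2 2-q->0 2-p->3 3-q->2 3-q->3}
[3] R0 @ {0↦2, 1↦3}  ⇒  3 nodes, 4 edges  {0-p->1 0-p->2 2-q->0 2-q->2}
[4] R0 @ {0↦0, 1↦2}  ⇒  2 nodes, 2 edges  {0-q->0 0-p->1}
final graph: no rule applies after step 4
NF nodes: {0:B, 1:A}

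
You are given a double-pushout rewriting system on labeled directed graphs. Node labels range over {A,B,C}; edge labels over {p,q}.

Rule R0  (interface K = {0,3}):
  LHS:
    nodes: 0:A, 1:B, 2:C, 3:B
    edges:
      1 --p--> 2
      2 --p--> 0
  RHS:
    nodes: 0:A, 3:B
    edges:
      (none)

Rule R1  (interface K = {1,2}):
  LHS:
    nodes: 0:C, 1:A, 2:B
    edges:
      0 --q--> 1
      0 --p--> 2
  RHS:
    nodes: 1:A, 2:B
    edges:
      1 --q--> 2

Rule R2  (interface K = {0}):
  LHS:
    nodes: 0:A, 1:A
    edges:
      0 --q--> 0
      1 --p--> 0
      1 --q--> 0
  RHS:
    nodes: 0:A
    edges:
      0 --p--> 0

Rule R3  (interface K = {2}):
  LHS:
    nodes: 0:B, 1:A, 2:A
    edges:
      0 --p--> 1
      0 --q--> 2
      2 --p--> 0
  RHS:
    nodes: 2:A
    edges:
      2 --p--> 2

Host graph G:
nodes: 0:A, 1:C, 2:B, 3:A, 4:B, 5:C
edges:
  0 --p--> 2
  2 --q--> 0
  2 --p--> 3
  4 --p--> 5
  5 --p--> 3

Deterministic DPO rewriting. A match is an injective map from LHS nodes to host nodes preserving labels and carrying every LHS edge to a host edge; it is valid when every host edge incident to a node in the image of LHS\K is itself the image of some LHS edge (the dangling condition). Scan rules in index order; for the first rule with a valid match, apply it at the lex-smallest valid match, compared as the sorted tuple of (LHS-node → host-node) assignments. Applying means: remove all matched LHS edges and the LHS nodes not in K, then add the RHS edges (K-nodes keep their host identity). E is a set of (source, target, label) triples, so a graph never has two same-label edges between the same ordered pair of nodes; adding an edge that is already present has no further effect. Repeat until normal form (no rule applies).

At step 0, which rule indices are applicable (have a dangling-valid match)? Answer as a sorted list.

Answer: [R0]

Derivation:
R0: 1 valid match — {0↦3, 1↦4, 2↦5, 3↦2}
R1: no valid match — LHS pattern not found
R2: no valid match — LHS pattern not found
R3: no valid match — 1 raw match, all fail dangling condition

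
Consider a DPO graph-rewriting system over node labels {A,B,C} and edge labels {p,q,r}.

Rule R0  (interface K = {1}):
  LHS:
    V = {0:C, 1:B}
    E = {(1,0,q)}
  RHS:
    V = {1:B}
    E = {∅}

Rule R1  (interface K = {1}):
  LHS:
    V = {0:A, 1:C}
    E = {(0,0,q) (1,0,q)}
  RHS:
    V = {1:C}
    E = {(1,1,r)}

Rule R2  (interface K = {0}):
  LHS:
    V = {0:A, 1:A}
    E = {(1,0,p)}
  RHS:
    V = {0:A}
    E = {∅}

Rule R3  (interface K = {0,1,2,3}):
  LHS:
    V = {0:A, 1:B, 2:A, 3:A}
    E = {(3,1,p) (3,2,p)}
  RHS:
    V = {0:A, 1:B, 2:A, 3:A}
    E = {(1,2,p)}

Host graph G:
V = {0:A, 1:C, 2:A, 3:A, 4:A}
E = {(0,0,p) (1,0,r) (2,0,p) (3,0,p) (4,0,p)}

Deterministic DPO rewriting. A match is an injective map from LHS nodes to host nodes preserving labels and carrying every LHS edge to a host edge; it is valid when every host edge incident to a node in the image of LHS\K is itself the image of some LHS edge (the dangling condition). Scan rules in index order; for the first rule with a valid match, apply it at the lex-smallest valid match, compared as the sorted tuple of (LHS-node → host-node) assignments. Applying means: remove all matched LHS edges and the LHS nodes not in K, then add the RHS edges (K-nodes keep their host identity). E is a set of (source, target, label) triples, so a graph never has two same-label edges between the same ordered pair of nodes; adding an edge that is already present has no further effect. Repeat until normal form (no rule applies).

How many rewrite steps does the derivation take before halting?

Answer: 3

Steps:
start.  V:5 E:5  edges: 0-p->0 1-r->0 2-p->0 3-p->0 4-p->0
1. fire R2 via {0↦0, 1↦2}  →  V:4 E:4  edges: 0-p->0 1-r->0 3-p->0 4-p->0
2. fire R2 via {0↦0, 1↦3}  →  V:3 E:3  edges: 0-p->0 1-r->0 4-p->0
3. fire R2 via {0↦0, 1↦4}  →  V:2 E:2  edges: 0-p->0 1-r->0
normal form: no rule applies after step 3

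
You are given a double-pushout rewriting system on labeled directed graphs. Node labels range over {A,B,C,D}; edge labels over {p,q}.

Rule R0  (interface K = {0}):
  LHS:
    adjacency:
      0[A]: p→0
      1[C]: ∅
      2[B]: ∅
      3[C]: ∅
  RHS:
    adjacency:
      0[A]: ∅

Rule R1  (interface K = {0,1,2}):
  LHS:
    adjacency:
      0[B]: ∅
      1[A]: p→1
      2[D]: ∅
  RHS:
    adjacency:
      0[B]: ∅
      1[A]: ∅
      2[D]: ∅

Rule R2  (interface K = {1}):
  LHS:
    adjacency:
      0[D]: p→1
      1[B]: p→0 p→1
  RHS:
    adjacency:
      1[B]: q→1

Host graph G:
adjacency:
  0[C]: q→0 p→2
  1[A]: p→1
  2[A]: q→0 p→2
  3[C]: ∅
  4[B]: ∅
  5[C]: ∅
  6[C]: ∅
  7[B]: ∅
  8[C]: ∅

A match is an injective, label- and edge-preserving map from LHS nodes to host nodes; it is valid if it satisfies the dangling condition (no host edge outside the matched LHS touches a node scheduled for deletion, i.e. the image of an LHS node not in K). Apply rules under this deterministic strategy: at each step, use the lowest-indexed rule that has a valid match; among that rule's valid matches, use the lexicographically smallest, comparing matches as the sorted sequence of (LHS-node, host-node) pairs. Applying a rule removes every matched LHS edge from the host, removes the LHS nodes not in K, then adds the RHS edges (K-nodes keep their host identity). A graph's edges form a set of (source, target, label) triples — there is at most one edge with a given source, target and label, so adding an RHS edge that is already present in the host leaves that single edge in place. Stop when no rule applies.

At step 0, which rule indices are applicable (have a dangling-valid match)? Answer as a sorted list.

Answer: [R0]

Rewrite trace:
R0: 48 valid matches — {0↦1, 1↦3, 2↦4, 3↦5}, {0↦1, 1↦3, 2↦4, 3↦6}, {0↦1, 1↦3, 2↦4, 3↦8} (+45 more)
R1: no valid match — LHS pattern not found
R2: no valid match — LHS pattern not found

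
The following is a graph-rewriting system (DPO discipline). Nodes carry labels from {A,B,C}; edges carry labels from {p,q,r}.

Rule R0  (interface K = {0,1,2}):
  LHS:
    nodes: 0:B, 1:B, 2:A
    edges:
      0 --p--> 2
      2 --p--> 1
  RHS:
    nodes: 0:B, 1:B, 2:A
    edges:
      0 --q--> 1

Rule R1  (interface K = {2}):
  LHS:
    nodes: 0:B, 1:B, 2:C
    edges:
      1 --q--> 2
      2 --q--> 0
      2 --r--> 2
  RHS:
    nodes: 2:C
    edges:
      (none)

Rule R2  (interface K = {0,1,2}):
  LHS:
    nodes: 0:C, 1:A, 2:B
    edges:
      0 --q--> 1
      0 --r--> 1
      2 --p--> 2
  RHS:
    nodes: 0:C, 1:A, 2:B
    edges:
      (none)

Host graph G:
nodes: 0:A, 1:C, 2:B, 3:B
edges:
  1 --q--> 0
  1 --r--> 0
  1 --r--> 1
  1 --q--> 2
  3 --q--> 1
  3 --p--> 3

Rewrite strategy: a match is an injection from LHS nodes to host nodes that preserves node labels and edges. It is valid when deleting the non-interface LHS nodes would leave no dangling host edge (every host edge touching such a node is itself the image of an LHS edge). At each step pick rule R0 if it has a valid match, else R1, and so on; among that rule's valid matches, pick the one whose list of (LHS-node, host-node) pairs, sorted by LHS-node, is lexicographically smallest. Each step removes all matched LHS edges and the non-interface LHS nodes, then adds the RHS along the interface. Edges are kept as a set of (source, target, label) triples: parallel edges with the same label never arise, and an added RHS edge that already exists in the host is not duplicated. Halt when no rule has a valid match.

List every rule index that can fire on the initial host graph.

Answer: [R2]

Steps:
R0: no valid match — LHS pattern not found
R1: no valid match — 1 raw match, all fail dangling condition
R2: 1 valid match — {0↦1, 1↦0, 2↦3}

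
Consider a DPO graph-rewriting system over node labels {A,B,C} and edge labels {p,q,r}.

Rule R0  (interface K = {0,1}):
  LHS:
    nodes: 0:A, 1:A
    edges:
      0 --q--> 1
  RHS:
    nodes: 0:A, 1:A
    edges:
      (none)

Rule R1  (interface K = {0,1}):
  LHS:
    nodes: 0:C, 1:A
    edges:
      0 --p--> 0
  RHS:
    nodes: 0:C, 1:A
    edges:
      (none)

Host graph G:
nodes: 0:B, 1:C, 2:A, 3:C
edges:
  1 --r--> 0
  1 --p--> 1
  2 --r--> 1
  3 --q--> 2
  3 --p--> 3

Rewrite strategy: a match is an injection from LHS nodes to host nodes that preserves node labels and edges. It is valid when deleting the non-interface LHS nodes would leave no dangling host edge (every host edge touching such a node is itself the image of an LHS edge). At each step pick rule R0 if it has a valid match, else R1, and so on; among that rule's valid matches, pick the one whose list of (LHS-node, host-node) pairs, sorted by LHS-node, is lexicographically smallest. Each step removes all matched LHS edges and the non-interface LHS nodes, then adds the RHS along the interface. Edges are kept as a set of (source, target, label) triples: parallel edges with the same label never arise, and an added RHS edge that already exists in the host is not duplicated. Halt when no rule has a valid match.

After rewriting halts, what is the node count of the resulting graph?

[0] host  ⇒  4 nodes, 5 edges  {1-r->0 1-p->1 2-r->1 3-q->2 3-p->3}
[1] R1 @ {0↦1, 1↦2}  ⇒  4 nodes, 4 edges  {1-r->0 2-r->1 3-q->2 3-p->3}
[2] R1 @ {0↦3, 1↦2}  ⇒  4 nodes, 3 edges  {1-r->0 2-r->1 3-q->2}
halt: no rule applies after step 2
NF nodes: {0:B, 1:C, 2:A, 3:C}

Answer: 4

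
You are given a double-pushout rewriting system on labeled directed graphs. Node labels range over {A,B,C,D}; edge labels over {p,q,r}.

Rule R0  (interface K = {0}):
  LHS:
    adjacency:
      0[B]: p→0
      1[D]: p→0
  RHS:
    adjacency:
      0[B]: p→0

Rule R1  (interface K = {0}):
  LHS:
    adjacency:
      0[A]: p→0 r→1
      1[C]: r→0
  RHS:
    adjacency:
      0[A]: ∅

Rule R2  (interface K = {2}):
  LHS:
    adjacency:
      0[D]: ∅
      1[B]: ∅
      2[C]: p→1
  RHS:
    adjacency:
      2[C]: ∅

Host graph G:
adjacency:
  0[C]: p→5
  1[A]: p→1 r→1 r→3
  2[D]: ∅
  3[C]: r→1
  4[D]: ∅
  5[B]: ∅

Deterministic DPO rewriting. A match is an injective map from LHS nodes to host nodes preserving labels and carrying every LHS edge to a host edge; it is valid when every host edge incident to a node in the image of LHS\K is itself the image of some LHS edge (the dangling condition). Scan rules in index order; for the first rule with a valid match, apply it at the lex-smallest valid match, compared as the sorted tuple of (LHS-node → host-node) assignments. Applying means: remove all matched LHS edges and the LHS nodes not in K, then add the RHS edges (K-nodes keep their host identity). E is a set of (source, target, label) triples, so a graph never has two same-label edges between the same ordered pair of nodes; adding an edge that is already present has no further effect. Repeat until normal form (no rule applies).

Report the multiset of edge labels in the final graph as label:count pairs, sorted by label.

[0] host  ⇒  6 nodes, 5 edges  {0-p->5 1-p->1 1-r->1 1-r->3 3-r->1}
[1] R1 @ {0↦1, 1↦3}  ⇒  5 nodes, 2 edges  {0-p->5 1-r->1}
[2] R2 @ {0↦2, 1↦5, 2↦0}  ⇒  3 nodes, 1 edges  {1-r->1}
normal form: no rule applies after step 2
NF edges: [(1, 1, 'r')]

Answer: r:1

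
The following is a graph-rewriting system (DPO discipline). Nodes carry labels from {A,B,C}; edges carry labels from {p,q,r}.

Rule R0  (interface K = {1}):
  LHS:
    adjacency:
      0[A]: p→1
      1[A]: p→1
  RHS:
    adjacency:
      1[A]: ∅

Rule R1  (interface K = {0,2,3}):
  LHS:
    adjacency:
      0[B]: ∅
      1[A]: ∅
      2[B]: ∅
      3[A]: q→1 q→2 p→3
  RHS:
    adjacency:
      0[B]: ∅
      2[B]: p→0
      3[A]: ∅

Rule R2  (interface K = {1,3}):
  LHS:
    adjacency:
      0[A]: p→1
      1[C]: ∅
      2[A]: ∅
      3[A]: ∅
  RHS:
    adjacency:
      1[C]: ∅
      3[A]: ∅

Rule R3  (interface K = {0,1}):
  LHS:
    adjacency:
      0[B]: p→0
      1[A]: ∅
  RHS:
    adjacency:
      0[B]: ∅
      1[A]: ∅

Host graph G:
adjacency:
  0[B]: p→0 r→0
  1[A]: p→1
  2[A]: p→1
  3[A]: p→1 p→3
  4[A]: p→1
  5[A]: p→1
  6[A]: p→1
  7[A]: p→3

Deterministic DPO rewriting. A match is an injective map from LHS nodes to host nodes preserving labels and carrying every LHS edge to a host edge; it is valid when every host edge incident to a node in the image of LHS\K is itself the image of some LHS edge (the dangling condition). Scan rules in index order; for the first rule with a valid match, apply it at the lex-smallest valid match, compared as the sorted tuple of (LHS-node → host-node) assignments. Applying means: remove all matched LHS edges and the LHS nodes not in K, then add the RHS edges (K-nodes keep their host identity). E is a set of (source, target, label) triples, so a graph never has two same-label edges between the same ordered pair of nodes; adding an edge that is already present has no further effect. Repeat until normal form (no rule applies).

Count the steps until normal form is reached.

Answer: 3

Steps:
initial: |V|=8 |E|=10  E = 0-p->0 0-r->0 1-p->1 2-p->1 3-p->1 3-p->3 4-p->1 5-p->1 6-p->1 7-p->3
step 1: apply R0 at {0↦2, 1↦1}  → |V|=7 |E|=8  E = 0-p->0 0-r->0 3-p->1 3-p->3 4-p->1 5-p->1 6-p->1 7-p->3
step 2: apply R0 at {0↦7, 1↦3}  → |V|=6 |E|=6  E = 0-p->0 0-r->0 3-p->1 4-p->1 5-p->1 6-p->1
step 3: apply R3 at {0↦0, 1↦1}  → |V|=6 |E|=5  E = 0-r->0 3-p->1 4-p->1 5-p->1 6-p->1
normal form: no rule applies after step 3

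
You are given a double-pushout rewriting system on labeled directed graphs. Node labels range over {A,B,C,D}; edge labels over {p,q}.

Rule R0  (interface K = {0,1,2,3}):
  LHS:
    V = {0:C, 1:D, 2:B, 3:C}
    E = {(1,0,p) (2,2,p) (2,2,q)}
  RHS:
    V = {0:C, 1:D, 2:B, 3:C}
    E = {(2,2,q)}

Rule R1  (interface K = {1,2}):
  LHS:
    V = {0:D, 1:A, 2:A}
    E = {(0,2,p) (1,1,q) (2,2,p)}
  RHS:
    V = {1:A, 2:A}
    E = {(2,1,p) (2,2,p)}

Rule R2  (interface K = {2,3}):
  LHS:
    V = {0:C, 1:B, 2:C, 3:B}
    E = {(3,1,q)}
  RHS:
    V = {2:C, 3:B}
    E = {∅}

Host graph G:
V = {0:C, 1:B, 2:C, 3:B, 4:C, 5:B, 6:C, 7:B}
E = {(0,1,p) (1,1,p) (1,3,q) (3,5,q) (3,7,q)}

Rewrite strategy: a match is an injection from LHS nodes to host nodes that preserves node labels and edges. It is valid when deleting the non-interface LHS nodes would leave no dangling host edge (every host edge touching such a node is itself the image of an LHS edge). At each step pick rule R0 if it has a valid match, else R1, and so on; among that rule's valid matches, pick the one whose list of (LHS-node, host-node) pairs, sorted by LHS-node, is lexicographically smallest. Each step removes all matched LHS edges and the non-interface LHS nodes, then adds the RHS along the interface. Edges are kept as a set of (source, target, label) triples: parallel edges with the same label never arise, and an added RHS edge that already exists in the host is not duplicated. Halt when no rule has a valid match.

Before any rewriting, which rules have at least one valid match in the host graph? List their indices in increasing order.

R0: no valid match — LHS pattern not found
R1: no valid match — LHS pattern not found
R2: 18 valid matches — {0↦2, 1↦5, 2↦0, 3↦3}, {0↦2, 1↦5, 2↦4, 3↦3}, {0↦2, 1↦5, 2↦6, 3↦3} (+15 more)

Answer: [R2]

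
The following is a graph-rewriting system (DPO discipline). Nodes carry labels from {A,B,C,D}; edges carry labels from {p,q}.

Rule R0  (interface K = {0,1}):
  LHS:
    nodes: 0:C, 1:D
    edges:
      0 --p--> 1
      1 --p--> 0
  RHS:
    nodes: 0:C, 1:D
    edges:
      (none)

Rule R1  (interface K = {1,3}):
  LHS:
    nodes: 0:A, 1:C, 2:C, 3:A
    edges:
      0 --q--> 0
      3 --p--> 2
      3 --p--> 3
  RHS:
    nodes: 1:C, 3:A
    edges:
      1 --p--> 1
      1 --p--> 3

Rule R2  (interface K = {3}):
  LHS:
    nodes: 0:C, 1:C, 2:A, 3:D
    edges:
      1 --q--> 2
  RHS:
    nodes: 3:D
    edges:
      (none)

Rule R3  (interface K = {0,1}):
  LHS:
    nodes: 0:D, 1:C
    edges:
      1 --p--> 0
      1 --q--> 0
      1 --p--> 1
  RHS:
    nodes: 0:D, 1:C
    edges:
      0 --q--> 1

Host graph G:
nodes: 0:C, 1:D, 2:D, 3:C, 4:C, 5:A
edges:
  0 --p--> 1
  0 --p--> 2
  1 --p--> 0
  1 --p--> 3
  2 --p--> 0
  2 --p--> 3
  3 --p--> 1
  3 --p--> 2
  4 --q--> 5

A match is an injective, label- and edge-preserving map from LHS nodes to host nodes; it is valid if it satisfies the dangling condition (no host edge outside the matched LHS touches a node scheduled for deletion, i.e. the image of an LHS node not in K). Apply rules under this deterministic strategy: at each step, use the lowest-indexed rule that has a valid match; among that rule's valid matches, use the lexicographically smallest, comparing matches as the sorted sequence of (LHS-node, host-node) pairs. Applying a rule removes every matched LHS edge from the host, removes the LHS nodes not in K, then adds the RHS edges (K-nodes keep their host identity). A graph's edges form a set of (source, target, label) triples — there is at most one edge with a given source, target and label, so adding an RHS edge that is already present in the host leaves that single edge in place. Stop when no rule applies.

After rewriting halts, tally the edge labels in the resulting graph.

Answer: (no edges)

Rewrite trace:
[0] host  ⇒  6 nodes, 9 edges  {0-p->1 0-p->2 1-p->0 1-p->3 2-p->0 2-p->3 3-p->1 3-p->2 4-q->5}
[1] R0 @ {0↦0, 1↦1}  ⇒  6 nodes, 7 edges  {0-p->2 1-p->3 2-p->0 2-p->3 3-p->1 3-p->2 4-q->5}
[2] R0 @ {0↦0, 1↦2}  ⇒  6 nodes, 5 edges  {1-p->3 2-p->3 3-p->1 3-p->2 4-q->5}
[3] R0 @ {0↦3, 1↦1}  ⇒  6 nodes, 3 edges  {2-p->3 3-p->2 4-q->5}
[4] R0 @ {0↦3, 1↦2}  ⇒  6 nodes, 1 edges  {4-q->5}
[5] R2 @ {0↦0, 1↦4, 2↦5, 3↦1}  ⇒  3 nodes, 0 edges  {∅}
normal form: no rule applies after step 5
NF edges: []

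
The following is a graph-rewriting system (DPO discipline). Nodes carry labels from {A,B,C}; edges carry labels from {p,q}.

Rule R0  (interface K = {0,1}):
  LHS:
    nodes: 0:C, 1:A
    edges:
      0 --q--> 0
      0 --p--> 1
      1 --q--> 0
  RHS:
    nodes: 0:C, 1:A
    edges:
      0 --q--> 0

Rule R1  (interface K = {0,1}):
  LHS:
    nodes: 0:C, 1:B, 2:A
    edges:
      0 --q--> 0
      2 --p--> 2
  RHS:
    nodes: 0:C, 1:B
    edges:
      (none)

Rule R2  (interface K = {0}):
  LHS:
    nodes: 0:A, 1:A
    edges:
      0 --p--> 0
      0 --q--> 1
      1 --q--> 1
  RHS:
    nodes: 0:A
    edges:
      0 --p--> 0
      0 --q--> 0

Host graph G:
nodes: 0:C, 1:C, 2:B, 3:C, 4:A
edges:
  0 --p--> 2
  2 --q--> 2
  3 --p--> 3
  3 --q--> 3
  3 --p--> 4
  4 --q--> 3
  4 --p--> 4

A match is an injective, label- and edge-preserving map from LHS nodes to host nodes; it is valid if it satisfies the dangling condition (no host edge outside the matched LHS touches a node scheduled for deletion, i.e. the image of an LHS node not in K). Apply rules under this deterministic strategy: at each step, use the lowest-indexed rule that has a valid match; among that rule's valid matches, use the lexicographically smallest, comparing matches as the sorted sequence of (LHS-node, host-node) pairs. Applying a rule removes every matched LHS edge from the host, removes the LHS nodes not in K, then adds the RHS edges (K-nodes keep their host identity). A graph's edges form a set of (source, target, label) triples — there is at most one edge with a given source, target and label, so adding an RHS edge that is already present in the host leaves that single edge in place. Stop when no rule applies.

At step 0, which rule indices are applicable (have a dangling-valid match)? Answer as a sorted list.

Answer: [R0]

Rewrite trace:
R0: 1 valid match — {0↦3, 1↦4}
R1: no valid match — 1 raw match, all fail dangling condition
R2: no valid match — LHS pattern not found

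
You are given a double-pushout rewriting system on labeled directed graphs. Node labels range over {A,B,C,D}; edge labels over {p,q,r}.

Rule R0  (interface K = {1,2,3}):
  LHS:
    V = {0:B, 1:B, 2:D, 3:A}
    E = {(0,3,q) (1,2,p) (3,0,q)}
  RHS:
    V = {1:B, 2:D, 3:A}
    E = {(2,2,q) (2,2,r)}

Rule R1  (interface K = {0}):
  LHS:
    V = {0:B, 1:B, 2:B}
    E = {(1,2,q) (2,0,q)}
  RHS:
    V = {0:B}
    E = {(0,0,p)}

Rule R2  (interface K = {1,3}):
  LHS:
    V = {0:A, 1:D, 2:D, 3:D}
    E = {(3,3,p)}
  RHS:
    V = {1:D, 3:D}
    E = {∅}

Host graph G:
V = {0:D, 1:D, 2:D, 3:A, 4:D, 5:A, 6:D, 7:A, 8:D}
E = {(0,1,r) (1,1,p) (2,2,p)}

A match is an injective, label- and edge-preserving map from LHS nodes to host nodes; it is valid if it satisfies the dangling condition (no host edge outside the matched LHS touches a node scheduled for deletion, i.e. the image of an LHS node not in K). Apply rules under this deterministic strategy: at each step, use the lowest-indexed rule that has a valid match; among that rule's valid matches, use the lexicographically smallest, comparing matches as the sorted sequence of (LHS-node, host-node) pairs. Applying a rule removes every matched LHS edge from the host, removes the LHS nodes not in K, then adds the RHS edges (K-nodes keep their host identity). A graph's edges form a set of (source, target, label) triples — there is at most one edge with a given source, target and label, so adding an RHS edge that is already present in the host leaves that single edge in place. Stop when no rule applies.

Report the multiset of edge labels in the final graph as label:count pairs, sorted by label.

[0] host  ⇒  9 nodes, 3 edges  {0-r->1 1-p->1 2-p->2}
[1] R2 @ {0↦3, 1↦0, 2↦4, 3↦1}  ⇒  7 nodes, 2 edges  {0-r->1 2-p->2}
[2] R2 @ {0↦5, 1↦0, 2↦6, 3↦2}  ⇒  5 nodes, 1 edges  {0-r->1}
normal form: no rule applies after step 2
NF edges: [(0, 1, 'r')]

Answer: r:1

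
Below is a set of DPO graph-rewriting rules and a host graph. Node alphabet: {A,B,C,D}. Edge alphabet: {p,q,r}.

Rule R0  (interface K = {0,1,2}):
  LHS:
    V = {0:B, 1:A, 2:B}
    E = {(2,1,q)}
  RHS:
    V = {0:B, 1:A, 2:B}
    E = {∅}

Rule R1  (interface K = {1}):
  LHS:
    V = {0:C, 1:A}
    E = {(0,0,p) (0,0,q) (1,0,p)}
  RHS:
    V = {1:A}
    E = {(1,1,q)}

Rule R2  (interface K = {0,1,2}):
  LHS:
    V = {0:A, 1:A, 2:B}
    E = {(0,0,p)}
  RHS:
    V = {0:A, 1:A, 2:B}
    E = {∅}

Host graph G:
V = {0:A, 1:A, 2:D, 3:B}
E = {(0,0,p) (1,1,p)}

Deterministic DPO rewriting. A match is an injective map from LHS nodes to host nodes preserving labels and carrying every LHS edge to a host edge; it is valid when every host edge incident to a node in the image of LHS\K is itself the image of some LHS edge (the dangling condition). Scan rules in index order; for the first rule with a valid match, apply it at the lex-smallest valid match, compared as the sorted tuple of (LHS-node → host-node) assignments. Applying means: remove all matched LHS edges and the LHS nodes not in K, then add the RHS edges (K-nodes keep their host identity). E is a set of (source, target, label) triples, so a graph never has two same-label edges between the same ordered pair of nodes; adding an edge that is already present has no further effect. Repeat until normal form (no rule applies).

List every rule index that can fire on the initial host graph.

Answer: [R2]

Derivation:
R0: no valid match — LHS pattern not found
R1: no valid match — LHS pattern not found
R2: 2 valid matches — {0↦0, 1↦1, 2↦3}, {0↦1, 1↦0, 2↦3}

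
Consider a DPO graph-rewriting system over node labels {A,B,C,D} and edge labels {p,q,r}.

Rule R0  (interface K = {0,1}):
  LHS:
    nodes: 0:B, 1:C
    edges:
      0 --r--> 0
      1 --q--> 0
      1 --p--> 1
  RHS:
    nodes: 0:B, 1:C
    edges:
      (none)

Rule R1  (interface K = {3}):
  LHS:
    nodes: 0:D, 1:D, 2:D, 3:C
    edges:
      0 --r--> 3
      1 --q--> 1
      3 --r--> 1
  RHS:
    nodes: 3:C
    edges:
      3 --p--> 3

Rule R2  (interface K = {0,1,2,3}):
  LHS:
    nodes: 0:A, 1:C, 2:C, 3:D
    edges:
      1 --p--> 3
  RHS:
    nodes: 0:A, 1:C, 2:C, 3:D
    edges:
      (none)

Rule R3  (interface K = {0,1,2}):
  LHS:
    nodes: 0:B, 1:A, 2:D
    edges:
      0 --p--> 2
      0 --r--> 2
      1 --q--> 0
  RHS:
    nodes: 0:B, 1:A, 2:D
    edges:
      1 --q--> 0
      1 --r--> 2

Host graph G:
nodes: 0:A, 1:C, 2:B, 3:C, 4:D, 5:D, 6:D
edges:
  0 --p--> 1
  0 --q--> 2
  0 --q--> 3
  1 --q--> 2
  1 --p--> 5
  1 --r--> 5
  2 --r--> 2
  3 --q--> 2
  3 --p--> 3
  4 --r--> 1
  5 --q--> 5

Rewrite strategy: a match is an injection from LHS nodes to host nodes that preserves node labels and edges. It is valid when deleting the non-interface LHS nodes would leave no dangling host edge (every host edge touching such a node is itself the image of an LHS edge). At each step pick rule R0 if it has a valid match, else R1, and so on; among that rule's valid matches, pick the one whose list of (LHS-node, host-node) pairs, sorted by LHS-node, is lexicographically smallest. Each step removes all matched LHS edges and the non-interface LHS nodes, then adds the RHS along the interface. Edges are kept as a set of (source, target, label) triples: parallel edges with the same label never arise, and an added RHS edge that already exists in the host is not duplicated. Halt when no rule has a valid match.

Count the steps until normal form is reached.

Answer: 3

Rewrite trace:
start.  V:7 E:11  edges: 0-p->1 0-q->2 0-q->3 1-q->2 1-p->5 1-r->5 2-r->2 3-q->2 3-p->3 4-r->1 5-q->5
1. fire R0 via {0↦2, 1↦3}  →  V:7 E:8  edges: 0-p->1 0-q->2 0-q->3 1-q->2 1-p->5 1-r->5 4-r->1 5-q->5
2. fire R2 via {0↦0, 1↦1, 2↦3, 3↦5}  →  V:7 E:7  edges: 0-p->1 0-q->2 0-q->3 1-q->2 1-r->5 4-r->1 5-q->5
3. fire R1 via {0↦4, 1↦5, 2↦6, 3↦1}  →  V:4 E:5  edges: 0-p->1 0-q->2 0-q->3 1-p->1 1-q->2
final graph: no rule applies after step 3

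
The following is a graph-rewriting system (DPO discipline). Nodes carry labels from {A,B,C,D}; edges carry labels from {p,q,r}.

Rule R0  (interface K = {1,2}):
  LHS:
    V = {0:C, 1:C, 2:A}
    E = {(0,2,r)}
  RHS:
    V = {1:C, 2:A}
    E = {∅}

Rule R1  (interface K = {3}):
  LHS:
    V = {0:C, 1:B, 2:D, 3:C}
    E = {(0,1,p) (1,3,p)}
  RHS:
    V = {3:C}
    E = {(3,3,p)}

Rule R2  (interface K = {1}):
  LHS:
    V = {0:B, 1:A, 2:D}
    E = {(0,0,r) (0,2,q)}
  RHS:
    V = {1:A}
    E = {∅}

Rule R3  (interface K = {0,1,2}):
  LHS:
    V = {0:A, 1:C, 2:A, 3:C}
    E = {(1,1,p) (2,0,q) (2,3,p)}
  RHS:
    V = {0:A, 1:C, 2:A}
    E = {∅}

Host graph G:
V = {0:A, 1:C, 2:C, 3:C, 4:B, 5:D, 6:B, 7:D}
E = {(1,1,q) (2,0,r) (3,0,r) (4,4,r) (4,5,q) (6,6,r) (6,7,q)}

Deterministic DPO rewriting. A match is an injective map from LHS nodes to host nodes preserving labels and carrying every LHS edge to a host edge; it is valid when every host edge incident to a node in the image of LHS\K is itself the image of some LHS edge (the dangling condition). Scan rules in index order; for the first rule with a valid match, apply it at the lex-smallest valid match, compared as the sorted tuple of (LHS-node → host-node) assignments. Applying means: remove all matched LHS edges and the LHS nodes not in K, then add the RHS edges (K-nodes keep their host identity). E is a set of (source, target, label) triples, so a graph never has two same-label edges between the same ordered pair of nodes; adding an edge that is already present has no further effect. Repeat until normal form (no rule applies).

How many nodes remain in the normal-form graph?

Answer: 2

Steps:
start.  V:8 E:7  edges: 1-q->1 2-r->0 3-r->0 4-r->4 4-q->5 6-r->6 6-q->7
1. fire R0 via {0↦2, 1↦1, 2↦0}  →  V:7 E:6  edges: 1-q->1 3-r->0 4-r->4 4-q->5 6-r->6 6-q->7
2. fire R0 via {0↦3, 1↦1, 2↦0}  →  V:6 E:5  edges: 1-q->1 4-r->4 4-q->5 6-r->6 6-q->7
3. fire R2 via {0↦4, 1↦0, 2↦5}  →  V:4 E:3  edges: 1-q->1 6-r->6 6-q->7
4. fire R2 via {0↦6, 1↦0, 2↦7}  →  V:2 E:1  edges: 1-q->1
halt: no rule applies after step 4
NF nodes: {0:A, 1:C}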